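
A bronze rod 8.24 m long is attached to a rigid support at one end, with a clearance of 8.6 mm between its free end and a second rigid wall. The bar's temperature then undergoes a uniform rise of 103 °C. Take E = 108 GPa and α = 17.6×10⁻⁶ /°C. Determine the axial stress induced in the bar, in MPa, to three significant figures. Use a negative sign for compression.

Free thermal expansion αLΔT = 17.6e-6 · 8240 · 103 = 14.94 mm.
The walls engage after the gap closes; constrained expansion = 14.94 − 8.6 = 6.337 mm.
The walls impose strain ε = −(6.337)/8240 = -7.6911e-04; σ = Eε = 108000 · -7.6911e-04 = -83.06 MPa.

-83.1 MPa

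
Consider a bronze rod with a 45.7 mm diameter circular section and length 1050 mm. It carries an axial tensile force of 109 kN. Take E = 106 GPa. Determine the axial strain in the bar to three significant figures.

6.27e-04

A = 1640 mm².
σ = N/A = 66.45 MPa; ε = σ/E = 66.45/106000 = 6.269e-04.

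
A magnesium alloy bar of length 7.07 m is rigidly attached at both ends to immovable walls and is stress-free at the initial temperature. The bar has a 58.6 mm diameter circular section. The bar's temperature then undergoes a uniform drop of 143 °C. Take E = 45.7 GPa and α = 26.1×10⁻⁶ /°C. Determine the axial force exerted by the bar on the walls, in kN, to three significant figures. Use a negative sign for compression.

Free thermal expansion αLΔT = 26.1e-6 · 7070 · -143 = -26.39 mm.
The walls impose strain ε = −(-26.39)/7070 = 3.7323e-03; σ = Eε = 45700 · 3.7323e-03 = 170.6 MPa.
Wall reaction R = σ·A = 170.6·2697 = 460000 N = 460 kN.

460 kN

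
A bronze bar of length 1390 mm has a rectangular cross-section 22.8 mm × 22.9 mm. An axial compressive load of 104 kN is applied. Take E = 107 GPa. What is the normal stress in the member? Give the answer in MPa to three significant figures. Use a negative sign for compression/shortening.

-199 MPa

A = 522.1 mm².
σ = N/A = -104000/522.1 = -199.2 MPa.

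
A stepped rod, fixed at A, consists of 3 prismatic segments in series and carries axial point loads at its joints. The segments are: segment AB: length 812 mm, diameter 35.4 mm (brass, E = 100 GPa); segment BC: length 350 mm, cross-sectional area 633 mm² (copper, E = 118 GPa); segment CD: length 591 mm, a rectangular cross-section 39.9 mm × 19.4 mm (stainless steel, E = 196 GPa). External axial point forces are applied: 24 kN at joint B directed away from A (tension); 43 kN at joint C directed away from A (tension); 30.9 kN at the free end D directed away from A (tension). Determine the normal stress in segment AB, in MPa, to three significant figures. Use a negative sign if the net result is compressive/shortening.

99.5 MPa

Internal axial forces (sectioning from the free end, tension +): N_CD = 30.9 kN, N_BC = 73.9 kN, N_AB = 97.9 kN.
A_AB = 984.2 mm².
σ_AB = N_AB/A_AB = 97900/984.2 = 99.47 MPa.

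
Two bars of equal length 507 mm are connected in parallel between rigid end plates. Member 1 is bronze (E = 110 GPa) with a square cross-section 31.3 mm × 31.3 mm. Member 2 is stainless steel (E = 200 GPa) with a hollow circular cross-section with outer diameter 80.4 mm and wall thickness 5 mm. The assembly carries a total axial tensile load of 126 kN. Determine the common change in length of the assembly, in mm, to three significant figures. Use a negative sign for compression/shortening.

A_1 = 979.7 mm².
A_2 = 1184 mm².
Equal strain + equilibrium ⇒ each member carries load in proportion to AE: A₁E₁ = 107800000 N, A₂E₂ = 236900000 N, ΣAE = 344600000 N.
δ = PL/ΣAE = 126000·507/344600000 = 0.1854 mm.

0.185 mm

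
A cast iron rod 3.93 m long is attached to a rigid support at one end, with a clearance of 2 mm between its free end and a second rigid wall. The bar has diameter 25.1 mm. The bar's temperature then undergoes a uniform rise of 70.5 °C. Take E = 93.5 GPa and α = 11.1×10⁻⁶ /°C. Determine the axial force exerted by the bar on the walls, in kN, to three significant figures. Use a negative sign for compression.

-12.7 kN

Free thermal expansion αLΔT = 11.1e-6 · 3930 · 70.5 = 3.075 mm.
The walls engage after the gap closes; constrained expansion = 3.075 − 2 = 1.075 mm.
The walls impose strain ε = −(1.075)/3930 = -2.7364e-04; σ = Eε = 93500 · -2.7364e-04 = -25.59 MPa.
Wall reaction R = σ·A = -25.59·494.8 = -12660 N = -12.66 kN.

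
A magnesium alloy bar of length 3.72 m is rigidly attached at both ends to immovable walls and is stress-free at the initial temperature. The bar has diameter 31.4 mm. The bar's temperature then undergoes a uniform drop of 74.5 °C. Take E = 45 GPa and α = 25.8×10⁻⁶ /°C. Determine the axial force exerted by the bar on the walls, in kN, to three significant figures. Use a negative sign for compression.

Free thermal expansion αLΔT = 25.8e-6 · 3720 · -74.5 = -7.15 mm.
The walls impose strain ε = −(-7.15)/3720 = 1.9221e-03; σ = Eε = 45000 · 1.9221e-03 = 86.49 MPa.
Wall reaction R = σ·A = 86.49·774.4 = 66980 N = 66.98 kN.

67.0 kN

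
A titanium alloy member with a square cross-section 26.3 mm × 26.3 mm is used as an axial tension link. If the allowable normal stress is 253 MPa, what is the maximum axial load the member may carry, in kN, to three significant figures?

A = 691.7 mm².
P_max = σ_allow · A = 253 · 691.7 = 175000 N = 175 kN.

175 kN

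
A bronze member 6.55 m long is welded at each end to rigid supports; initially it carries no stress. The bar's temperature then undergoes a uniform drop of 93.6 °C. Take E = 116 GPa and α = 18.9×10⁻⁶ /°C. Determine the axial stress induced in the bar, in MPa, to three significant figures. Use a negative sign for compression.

205 MPa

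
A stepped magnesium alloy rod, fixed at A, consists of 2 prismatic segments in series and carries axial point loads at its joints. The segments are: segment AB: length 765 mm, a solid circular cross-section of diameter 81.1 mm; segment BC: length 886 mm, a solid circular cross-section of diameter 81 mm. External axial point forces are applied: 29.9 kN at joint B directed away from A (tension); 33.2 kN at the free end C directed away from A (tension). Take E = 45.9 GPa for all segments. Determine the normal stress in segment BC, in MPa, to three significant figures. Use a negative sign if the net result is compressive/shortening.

Internal axial forces (sectioning from the free end, tension +): N_BC = 33.2 kN, N_AB = 63.1 kN.
A_BC = 5153 mm².
σ_BC = N_BC/A_BC = 33200/5153 = 6.443 MPa.

6.44 MPa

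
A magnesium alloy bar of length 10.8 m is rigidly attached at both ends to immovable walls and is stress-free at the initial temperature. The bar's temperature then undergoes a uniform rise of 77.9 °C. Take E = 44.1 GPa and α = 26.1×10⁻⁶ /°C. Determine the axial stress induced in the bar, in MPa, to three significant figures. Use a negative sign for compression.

-89.7 MPa

Free thermal expansion αLΔT = 26.1e-6 · 10800 · 77.9 = 21.96 mm.
The walls impose strain ε = −(21.96)/10800 = -2.0332e-03; σ = Eε = 44100 · -2.0332e-03 = -89.66 MPa.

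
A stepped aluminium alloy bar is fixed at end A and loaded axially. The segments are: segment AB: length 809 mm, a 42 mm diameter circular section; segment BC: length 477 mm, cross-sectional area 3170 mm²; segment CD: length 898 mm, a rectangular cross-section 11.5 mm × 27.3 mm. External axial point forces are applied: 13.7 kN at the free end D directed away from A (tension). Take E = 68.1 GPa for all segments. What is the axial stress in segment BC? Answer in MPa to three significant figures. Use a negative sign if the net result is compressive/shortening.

Internal axial forces (sectioning from the free end, tension +): N_CD = 13.7 kN, N_BC = 13.7 kN, N_AB = 13.7 kN.
σ_BC = N_BC/A_BC = 13700/3170 = 4.322 MPa.

4.32 MPa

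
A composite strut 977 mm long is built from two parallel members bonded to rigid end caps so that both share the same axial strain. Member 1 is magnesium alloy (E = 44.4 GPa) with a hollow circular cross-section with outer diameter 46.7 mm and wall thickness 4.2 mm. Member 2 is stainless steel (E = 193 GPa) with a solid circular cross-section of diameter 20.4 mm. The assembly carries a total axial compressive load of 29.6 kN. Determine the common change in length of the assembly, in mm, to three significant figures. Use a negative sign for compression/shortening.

A_1 = 560.8 mm².
A_2 = 326.9 mm².
Equal strain + equilibrium ⇒ each member carries load in proportion to AE: A₁E₁ = 24900000 N, A₂E₂ = 63080000 N, ΣAE = 87980000 N.
δ = PL/ΣAE = -29600·977/87980000 = -0.3287 mm.

-0.329 mm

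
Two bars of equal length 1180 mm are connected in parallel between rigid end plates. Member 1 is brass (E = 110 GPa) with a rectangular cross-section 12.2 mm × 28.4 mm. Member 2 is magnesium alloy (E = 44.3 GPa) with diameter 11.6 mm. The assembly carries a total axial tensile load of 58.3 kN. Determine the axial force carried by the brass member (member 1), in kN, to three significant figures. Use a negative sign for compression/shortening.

A_1 = 346.5 mm².
A_2 = 105.7 mm².
Equal strain + equilibrium ⇒ each member carries load in proportion to AE: A₁E₁ = 38110000 N, A₂E₂ = 4682000 N, ΣAE = 42790000 N.
F₁ = P·A₁E₁/ΣAE = 58300·38110000/42790000 = 51920 N.

51.9 kN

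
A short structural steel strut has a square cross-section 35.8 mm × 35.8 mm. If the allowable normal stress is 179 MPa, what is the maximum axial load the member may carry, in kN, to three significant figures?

A = 1282 mm².
P_max = σ_allow · A = 179 · 1282 = 229400 N = 229.4 kN.

229 kN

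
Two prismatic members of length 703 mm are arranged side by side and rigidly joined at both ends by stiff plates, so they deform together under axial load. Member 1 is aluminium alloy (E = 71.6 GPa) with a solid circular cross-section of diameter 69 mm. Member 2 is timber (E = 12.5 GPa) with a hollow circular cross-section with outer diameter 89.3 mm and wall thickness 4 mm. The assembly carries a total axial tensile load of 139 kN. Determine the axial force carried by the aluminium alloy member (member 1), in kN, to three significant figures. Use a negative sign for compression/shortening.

132 kN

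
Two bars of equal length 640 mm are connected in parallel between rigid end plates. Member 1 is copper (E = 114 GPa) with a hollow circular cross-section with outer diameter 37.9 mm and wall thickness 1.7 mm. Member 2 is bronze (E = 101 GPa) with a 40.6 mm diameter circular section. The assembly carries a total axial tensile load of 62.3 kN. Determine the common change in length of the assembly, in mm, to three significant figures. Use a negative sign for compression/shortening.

0.261 mm

A_1 = 193.3 mm².
A_2 = 1295 mm².
Equal strain + equilibrium ⇒ each member carries load in proportion to AE: A₁E₁ = 22040000 N, A₂E₂ = 130800000 N, ΣAE = 152800000 N.
δ = PL/ΣAE = 62300·640/152800000 = 0.2609 mm.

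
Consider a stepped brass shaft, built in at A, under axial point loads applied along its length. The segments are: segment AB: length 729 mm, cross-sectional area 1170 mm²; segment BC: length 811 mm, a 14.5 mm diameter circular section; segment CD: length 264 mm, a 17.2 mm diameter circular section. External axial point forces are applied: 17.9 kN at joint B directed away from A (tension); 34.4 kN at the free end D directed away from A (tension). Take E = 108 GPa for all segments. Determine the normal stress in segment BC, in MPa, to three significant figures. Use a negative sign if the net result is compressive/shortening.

208 MPa

Internal axial forces (sectioning from the free end, tension +): N_CD = 34.4 kN, N_BC = 34.4 kN, N_AB = 52.3 kN.
A_BC = 165.1 mm².
σ_BC = N_BC/A_BC = 34400/165.1 = 208.3 MPa.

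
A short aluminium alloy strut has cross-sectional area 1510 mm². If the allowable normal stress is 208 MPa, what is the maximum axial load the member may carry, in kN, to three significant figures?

P_max = σ_allow · A = 208 · 1510 = 314100 N = 314.1 kN.

314 kN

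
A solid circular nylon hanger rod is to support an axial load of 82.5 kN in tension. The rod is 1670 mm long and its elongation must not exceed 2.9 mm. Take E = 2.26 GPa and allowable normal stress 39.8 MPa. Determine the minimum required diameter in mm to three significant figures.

164 mm

Required area A ≥ P/σ_allow = 82500/39.8 = 2073 mm².
For a solid circular section, d ≥ √(4A/π) = 51.37 mm.
Elongation limit: A ≥ PL/(Eδ_allow) = 82500·1670/(2260·2.9) = 21020 mm² ⇒ d ≥ 163.6 mm.
The elongation limit governs.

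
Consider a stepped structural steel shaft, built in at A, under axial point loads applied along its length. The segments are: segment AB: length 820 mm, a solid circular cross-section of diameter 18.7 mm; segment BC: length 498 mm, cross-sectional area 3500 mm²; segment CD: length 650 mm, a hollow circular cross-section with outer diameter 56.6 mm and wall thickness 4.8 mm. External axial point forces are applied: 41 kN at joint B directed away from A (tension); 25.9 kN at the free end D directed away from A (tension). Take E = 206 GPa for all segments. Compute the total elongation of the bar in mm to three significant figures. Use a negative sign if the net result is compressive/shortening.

Internal axial forces (sectioning from the free end, tension +): N_CD = 25.9 kN, N_BC = 25.9 kN, N_AB = 66.9 kN.
A_AB = 274.6 mm².
A_CD = 781.1 mm².
δ_AB = 66900·820/(274.6·206000) = 0.9696 mm
δ_BC = 25900·498/(3500·206000) = 0.01789 mm
δ_CD = 25900·650/(781.1·206000) = 0.1046 mm
δ = Σδ_i = 1.092 mm.

1.09 mm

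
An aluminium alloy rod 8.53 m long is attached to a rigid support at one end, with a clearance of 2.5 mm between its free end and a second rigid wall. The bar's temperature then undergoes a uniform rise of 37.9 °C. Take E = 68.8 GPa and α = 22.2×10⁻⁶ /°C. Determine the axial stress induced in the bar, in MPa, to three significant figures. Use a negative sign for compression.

Free thermal expansion αLΔT = 22.2e-6 · 8530 · 37.9 = 7.177 mm.
The walls engage after the gap closes; constrained expansion = 7.177 − 2.5 = 4.677 mm.
The walls impose strain ε = −(4.677)/8530 = -5.4830e-04; σ = Eε = 68800 · -5.4830e-04 = -37.72 MPa.

-37.7 MPa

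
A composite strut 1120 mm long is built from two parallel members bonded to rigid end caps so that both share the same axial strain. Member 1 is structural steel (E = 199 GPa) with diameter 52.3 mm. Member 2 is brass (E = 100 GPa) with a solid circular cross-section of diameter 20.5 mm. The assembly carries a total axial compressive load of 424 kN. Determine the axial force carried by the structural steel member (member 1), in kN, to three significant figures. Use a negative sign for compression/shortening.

-394 kN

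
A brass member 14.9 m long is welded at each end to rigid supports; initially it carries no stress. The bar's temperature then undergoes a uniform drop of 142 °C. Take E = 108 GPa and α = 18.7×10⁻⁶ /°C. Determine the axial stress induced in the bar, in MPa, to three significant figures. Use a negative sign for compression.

Free thermal expansion αLΔT = 18.7e-6 · 14900 · -142 = -39.57 mm.
The walls impose strain ε = −(-39.57)/14900 = 2.6554e-03; σ = Eε = 108000 · 2.6554e-03 = 286.8 MPa.

287 MPa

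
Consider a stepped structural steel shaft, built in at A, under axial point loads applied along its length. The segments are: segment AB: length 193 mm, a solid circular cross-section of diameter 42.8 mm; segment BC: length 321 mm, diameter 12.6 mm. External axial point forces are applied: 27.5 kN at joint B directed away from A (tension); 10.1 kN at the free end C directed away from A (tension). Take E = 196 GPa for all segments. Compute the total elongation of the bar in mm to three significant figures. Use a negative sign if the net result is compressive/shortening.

0.158 mm

Internal axial forces (sectioning from the free end, tension +): N_BC = 10.1 kN, N_AB = 37.6 kN.
A_AB = 1439 mm².
A_BC = 124.7 mm².
δ_AB = 37600·193/(1439·196000) = 0.02573 mm
δ_BC = 10100·321/(124.7·196000) = 0.1327 mm
δ = Σδ_i = 0.1584 mm.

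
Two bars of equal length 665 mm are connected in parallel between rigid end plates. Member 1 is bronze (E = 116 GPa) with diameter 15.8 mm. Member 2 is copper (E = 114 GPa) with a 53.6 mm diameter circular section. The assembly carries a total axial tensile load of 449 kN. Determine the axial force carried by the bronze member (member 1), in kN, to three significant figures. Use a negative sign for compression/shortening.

36.5 kN

A_1 = 196.1 mm².
A_2 = 2256 mm².
Equal strain + equilibrium ⇒ each member carries load in proportion to AE: A₁E₁ = 22740000 N, A₂E₂ = 257200000 N, ΣAE = 280000000 N.
F₁ = P·A₁E₁/ΣAE = 449000·22740000/280000000 = 36470 N.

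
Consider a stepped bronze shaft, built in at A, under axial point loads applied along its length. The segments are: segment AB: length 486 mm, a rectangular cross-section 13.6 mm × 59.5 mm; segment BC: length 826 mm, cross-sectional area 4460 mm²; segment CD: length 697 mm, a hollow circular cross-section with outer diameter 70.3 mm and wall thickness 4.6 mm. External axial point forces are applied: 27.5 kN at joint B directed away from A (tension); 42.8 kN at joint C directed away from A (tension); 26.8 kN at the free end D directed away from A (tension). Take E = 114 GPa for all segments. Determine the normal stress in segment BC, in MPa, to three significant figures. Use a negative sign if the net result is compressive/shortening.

Internal axial forces (sectioning from the free end, tension +): N_CD = 26.8 kN, N_BC = 69.6 kN, N_AB = 97.1 kN.
σ_BC = N_BC/A_BC = 69600/4460 = 15.61 MPa.

15.6 MPa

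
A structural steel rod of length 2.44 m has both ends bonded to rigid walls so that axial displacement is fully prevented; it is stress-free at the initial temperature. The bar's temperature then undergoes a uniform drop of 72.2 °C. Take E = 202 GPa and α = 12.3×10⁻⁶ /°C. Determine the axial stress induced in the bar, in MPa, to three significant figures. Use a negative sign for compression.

179 MPa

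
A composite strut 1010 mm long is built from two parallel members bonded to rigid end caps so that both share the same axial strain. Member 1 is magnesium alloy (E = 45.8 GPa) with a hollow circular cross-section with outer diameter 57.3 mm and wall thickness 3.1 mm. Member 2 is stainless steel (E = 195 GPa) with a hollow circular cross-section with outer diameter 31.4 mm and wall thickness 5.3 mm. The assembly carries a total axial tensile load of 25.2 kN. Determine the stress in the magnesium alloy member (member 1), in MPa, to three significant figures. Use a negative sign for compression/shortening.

10.6 MPa

A_1 = 527.9 mm².
A_2 = 434.6 mm².
Equal strain + equilibrium ⇒ each member carries load in proportion to AE: A₁E₁ = 24180000 N, A₂E₂ = 84740000 N, ΣAE = 108900000 N.
σ₁ = P·E₁/ΣAE = 25200·45800/108900000 = 10.6 MPa.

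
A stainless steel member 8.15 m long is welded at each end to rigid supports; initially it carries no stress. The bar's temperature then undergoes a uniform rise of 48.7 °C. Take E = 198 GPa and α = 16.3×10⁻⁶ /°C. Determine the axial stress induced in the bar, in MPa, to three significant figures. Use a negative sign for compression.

-157 MPa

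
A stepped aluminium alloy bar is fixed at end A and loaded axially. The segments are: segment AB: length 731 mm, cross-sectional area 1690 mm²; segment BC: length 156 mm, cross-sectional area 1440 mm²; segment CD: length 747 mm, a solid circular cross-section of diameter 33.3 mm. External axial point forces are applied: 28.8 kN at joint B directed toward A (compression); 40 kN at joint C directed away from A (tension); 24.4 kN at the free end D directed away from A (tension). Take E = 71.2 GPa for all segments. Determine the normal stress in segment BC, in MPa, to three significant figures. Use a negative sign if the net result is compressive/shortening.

Internal axial forces (sectioning from the free end, tension +): N_CD = 24.4 kN, N_BC = 64.4 kN, N_AB = 35.6 kN.
σ_BC = N_BC/A_BC = 64400/1440 = 44.72 MPa.

44.7 MPa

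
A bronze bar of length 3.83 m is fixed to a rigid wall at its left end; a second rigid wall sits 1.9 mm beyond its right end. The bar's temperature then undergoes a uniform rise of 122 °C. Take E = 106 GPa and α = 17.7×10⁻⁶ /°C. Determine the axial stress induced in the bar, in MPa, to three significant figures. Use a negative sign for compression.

-176 MPa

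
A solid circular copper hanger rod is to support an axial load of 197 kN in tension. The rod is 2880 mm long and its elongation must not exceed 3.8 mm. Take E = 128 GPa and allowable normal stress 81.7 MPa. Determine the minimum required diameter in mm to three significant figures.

55.4 mm

Required area A ≥ P/σ_allow = 197000/81.7 = 2411 mm².
For a solid circular section, d ≥ √(4A/π) = 55.41 mm.
Elongation limit: A ≥ PL/(Eδ_allow) = 197000·2880/(128000·3.8) = 1166 mm² ⇒ d ≥ 38.54 mm.
The stress limit governs.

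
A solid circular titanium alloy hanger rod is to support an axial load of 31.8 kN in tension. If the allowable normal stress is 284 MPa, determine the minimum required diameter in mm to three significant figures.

Required area A ≥ P/σ_allow = 31800/284 = 112 mm².
For a solid circular section, d ≥ √(4A/π) = 11.94 mm.

11.9 mm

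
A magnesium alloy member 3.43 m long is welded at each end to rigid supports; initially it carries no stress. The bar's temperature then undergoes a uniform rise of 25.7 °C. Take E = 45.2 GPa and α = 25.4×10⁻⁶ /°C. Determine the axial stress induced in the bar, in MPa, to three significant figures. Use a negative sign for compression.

Free thermal expansion αLΔT = 25.4e-6 · 3430 · 25.7 = 2.239 mm.
The walls impose strain ε = −(2.239)/3430 = -6.5278e-04; σ = Eε = 45200 · -6.5278e-04 = -29.51 MPa.

-29.5 MPa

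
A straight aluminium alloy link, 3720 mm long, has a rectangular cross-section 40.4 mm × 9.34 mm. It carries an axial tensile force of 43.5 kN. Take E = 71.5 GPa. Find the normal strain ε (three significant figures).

A = 377.3 mm².
σ = N/A = 115.3 MPa; ε = σ/E = 115.3/71500 = 1.612e-03.

0.00161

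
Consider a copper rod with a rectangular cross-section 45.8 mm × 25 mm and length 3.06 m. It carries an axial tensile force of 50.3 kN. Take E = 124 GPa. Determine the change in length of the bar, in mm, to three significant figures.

1.08 mm

A = 1145 mm².
δ_mech = NL/(AE) = 50300·3060/(1145·124000) = 1.084 mm.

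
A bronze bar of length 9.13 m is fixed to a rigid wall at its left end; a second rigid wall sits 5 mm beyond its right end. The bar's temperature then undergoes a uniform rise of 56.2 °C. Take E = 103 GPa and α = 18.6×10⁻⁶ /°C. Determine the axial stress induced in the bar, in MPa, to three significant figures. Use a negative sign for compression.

-51.3 MPa

Free thermal expansion αLΔT = 18.6e-6 · 9130 · 56.2 = 9.544 mm.
The walls engage after the gap closes; constrained expansion = 9.544 − 5 = 4.544 mm.
The walls impose strain ε = −(4.544)/9130 = -4.9767e-04; σ = Eε = 103000 · -4.9767e-04 = -51.26 MPa.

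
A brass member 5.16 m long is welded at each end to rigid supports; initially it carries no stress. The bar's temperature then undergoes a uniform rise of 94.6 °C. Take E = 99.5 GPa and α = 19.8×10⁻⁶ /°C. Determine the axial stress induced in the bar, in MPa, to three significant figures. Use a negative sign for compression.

-186 MPa

Free thermal expansion αLΔT = 19.8e-6 · 5160 · 94.6 = 9.665 mm.
The walls impose strain ε = −(9.665)/5160 = -1.8731e-03; σ = Eε = 99500 · -1.8731e-03 = -186.4 MPa.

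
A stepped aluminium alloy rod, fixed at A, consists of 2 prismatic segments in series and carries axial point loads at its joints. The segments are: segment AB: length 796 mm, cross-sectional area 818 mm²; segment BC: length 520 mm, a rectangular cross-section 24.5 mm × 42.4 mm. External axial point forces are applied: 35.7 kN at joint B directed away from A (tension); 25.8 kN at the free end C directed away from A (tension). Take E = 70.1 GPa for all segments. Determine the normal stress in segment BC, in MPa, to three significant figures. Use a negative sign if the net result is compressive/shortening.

24.8 MPa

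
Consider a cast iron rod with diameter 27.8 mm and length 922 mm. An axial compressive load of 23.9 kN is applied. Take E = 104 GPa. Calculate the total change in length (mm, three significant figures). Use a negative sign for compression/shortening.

-0.349 mm

A = 607 mm².
δ_mech = NL/(AE) = -23900·922/(607·104000) = -0.3491 mm.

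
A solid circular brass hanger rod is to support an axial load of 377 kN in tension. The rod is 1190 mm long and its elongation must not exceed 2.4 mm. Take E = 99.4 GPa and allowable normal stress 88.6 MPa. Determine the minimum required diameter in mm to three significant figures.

Required area A ≥ P/σ_allow = 377000/88.6 = 4255 mm².
For a solid circular section, d ≥ √(4A/π) = 73.61 mm.
Elongation limit: A ≥ PL/(Eδ_allow) = 377000·1190/(99400·2.4) = 1881 mm² ⇒ d ≥ 48.93 mm.
The stress limit governs.

73.6 mm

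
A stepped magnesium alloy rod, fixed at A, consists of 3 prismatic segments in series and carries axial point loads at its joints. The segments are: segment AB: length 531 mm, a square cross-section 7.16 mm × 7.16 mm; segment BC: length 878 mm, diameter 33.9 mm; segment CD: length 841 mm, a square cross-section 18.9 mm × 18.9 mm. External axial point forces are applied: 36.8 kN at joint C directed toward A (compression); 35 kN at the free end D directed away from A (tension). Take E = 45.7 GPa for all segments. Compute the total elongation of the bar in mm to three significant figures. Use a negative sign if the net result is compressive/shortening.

1.36 mm

Internal axial forces (sectioning from the free end, tension +): N_CD = 35 kN, N_BC = -1.8 kN, N_AB = -1.8 kN.
A_AB = 51.27 mm².
A_BC = 902.6 mm².
A_CD = 357.2 mm².
δ_AB = -1800·531/(51.27·45700) = -0.408 mm
δ_BC = -1800·878/(902.6·45700) = -0.03831 mm
δ_CD = 35000·841/(357.2·45700) = 1.803 mm
δ = Σδ_i = 1.357 mm.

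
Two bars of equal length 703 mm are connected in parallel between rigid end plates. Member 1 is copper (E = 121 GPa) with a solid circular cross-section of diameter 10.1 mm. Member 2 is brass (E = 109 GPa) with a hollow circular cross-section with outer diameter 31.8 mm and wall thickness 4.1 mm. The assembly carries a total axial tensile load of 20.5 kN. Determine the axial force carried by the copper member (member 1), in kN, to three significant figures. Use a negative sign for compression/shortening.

A_1 = 80.12 mm².
A_2 = 356.8 mm².
Equal strain + equilibrium ⇒ each member carries load in proportion to AE: A₁E₁ = 9694000 N, A₂E₂ = 38890000 N, ΣAE = 48580000 N.
F₁ = P·A₁E₁/ΣAE = 20500·9694000/48580000 = 4090 N.

4.09 kN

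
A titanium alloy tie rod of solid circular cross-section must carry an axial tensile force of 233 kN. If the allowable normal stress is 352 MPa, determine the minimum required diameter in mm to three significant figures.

29.0 mm

Required area A ≥ P/σ_allow = 233000/352 = 661.9 mm².
For a solid circular section, d ≥ √(4A/π) = 29.03 mm.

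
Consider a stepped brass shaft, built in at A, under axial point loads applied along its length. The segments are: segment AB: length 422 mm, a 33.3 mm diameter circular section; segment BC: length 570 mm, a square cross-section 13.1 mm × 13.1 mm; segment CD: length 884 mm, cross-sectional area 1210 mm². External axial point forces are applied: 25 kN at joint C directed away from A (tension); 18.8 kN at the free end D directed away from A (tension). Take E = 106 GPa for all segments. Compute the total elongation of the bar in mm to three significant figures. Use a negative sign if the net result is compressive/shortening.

Internal axial forces (sectioning from the free end, tension +): N_CD = 18.8 kN, N_BC = 43.8 kN, N_AB = 43.8 kN.
A_AB = 870.9 mm².
A_BC = 171.6 mm².
δ_AB = 43800·422/(870.9·106000) = 0.2002 mm
δ_BC = 43800·570/(171.6·106000) = 1.372 mm
δ_CD = 18800·884/(1210·106000) = 0.1296 mm
δ = Σδ_i = 1.702 mm.

1.70 mm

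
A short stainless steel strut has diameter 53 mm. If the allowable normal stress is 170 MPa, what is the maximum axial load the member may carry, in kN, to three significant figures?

A = 2206 mm².
P_max = σ_allow · A = 170 · 2206 = 375100 N = 375.1 kN.

375 kN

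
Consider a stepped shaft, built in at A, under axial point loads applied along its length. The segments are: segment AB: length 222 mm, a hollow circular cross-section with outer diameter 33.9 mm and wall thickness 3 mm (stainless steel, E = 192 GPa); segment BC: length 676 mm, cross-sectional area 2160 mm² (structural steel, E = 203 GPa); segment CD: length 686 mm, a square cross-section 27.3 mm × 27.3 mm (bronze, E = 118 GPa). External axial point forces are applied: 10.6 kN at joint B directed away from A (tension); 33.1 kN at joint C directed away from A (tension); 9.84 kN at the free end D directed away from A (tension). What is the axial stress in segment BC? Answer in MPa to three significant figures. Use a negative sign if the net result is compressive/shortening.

19.9 MPa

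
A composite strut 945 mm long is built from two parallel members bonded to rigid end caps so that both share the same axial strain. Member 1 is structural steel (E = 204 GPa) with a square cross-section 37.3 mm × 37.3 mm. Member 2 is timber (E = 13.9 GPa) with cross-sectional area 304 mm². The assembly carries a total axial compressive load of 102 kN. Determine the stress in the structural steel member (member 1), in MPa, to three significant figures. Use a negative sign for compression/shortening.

A_1 = 1391 mm².
Equal strain + equilibrium ⇒ each member carries load in proportion to AE: A₁E₁ = 283800000 N, A₂E₂ = 4226000 N, ΣAE = 288000000 N.
σ₁ = P·E₁/ΣAE = -102000·204000/288000000 = -72.24 MPa.

-72.2 MPa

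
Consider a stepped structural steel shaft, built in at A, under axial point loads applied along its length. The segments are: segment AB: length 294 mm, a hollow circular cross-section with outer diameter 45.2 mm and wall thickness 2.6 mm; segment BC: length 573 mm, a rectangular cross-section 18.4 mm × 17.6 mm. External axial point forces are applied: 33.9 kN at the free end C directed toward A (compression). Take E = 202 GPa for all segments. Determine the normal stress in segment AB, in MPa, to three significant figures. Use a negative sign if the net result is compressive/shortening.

-97.4 MPa

Internal axial forces (sectioning from the free end, tension +): N_BC = -33.9 kN, N_AB = -33.9 kN.
A_AB = 348 mm².
σ_AB = N_AB/A_AB = -33900/348 = -97.42 MPa.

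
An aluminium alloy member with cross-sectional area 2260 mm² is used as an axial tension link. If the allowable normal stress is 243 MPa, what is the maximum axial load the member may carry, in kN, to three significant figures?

549 kN

P_max = σ_allow · A = 243 · 2260 = 549200 N = 549.2 kN.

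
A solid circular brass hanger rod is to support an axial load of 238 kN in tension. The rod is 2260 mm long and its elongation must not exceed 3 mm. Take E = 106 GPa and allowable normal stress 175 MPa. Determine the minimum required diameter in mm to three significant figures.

Required area A ≥ P/σ_allow = 238000/175 = 1360 mm².
For a solid circular section, d ≥ √(4A/π) = 41.61 mm.
Elongation limit: A ≥ PL/(Eδ_allow) = 238000·2260/(106000·3) = 1691 mm² ⇒ d ≥ 46.41 mm.
The elongation limit governs.

46.4 mm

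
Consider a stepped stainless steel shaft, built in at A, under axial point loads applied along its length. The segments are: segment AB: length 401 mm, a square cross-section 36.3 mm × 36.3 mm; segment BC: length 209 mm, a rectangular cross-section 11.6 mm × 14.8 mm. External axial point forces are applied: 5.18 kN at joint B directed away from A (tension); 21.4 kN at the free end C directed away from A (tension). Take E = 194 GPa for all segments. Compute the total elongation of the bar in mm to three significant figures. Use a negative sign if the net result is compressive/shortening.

Internal axial forces (sectioning from the free end, tension +): N_BC = 21.4 kN, N_AB = 26.58 kN.
A_AB = 1318 mm².
A_BC = 171.7 mm².
δ_AB = 26580·401/(1318·194000) = 0.0417 mm
δ_BC = 21400·209/(171.7·194000) = 0.1343 mm
δ = Σδ_i = 0.176 mm.

0.176 mm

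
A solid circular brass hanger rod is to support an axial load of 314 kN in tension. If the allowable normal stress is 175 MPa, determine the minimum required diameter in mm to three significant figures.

47.8 mm

Required area A ≥ P/σ_allow = 314000/175 = 1794 mm².
For a solid circular section, d ≥ √(4A/π) = 47.8 mm.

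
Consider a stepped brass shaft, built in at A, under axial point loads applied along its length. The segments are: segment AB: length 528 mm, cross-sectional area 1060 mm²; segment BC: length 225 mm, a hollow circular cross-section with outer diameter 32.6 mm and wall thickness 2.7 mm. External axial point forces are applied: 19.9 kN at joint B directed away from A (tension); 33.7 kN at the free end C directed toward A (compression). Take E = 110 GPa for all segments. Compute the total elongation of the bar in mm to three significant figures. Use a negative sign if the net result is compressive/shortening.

Internal axial forces (sectioning from the free end, tension +): N_BC = -33.7 kN, N_AB = -13.8 kN.
A_BC = 253.6 mm².
δ_AB = -13800·528/(1060·110000) = -0.06249 mm
δ_BC = -33700·225/(253.6·110000) = -0.2718 mm
δ = Σδ_i = -0.3343 mm.

-0.334 mm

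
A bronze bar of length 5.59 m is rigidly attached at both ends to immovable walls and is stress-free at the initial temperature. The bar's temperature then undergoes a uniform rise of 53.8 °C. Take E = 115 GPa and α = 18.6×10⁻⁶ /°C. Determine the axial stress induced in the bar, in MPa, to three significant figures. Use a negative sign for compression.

-115 MPa

Free thermal expansion αLΔT = 18.6e-6 · 5590 · 53.8 = 5.594 mm.
The walls impose strain ε = −(5.594)/5590 = -1.0007e-03; σ = Eε = 115000 · -1.0007e-03 = -115.1 MPa.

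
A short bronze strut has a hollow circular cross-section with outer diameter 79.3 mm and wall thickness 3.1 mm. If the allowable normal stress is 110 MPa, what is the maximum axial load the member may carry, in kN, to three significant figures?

A = 742.1 mm².
P_max = σ_allow · A = 110 · 742.1 = 81630 N = 81.63 kN.

81.6 kN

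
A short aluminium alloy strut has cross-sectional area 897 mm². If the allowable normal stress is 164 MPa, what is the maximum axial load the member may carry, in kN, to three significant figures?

147 kN

P_max = σ_allow · A = 164 · 897 = 147100 N = 147.1 kN.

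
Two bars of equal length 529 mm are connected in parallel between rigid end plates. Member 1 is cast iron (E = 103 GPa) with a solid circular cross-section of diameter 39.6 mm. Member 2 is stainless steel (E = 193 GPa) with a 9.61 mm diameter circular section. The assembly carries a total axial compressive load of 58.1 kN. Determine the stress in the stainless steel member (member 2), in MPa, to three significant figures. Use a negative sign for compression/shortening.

A_1 = 1232 mm².
A_2 = 72.53 mm².
Equal strain + equilibrium ⇒ each member carries load in proportion to AE: A₁E₁ = 126900000 N, A₂E₂ = 14000000 N, ΣAE = 140900000 N.
σ₂ = P·E₂/ΣAE = -58100·193000/140900000 = -79.61 MPa.

-79.6 MPa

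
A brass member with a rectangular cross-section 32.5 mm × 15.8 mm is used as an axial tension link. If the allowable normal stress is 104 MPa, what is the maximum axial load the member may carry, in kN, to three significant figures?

53.4 kN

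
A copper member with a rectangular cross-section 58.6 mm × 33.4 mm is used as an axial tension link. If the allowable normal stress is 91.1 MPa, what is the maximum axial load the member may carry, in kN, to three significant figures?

A = 1957 mm².
P_max = σ_allow · A = 91.1 · 1957 = 178300 N = 178.3 kN.

178 kN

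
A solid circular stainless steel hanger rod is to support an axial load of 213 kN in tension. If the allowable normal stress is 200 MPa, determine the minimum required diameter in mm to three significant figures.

36.8 mm

Required area A ≥ P/σ_allow = 213000/200 = 1065 mm².
For a solid circular section, d ≥ √(4A/π) = 36.82 mm.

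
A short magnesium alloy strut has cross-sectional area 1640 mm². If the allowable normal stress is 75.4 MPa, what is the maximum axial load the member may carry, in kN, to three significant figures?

124 kN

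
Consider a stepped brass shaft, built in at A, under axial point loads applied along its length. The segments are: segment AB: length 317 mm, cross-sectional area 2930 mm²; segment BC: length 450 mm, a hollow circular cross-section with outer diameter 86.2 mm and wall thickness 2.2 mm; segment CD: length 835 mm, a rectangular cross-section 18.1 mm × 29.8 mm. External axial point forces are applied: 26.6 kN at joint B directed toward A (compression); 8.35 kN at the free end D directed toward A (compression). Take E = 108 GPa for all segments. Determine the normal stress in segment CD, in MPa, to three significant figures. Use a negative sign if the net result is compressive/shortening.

-15.5 MPa

Internal axial forces (sectioning from the free end, tension +): N_CD = -8.35 kN, N_BC = -8.35 kN, N_AB = -34.95 kN.
A_CD = 539.4 mm².
σ_CD = N_CD/A_CD = -8350/539.4 = -15.48 MPa.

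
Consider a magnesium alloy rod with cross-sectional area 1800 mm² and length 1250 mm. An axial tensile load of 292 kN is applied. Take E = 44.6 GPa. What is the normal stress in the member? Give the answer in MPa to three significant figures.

162 MPa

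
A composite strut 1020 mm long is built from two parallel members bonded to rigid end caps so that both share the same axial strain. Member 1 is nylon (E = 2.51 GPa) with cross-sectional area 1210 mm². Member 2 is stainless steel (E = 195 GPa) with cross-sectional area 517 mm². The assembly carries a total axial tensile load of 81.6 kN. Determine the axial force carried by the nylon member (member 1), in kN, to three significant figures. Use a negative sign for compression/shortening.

Equal strain + equilibrium ⇒ each member carries load in proportion to AE: A₁E₁ = 3037000 N, A₂E₂ = 100800000 N, ΣAE = 103900000 N.
F₁ = P·A₁E₁/ΣAE = 81600·3037000/103900000 = 2386 N.

2.39 kN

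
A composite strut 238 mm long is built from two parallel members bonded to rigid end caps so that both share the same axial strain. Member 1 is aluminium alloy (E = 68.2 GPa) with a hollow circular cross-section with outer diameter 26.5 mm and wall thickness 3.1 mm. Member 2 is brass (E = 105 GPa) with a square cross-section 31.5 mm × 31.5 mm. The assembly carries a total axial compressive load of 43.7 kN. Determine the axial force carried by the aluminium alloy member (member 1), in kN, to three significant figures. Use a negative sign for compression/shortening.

-5.67 kN

A_1 = 227.9 mm².
A_2 = 992.2 mm².
Equal strain + equilibrium ⇒ each member carries load in proportion to AE: A₁E₁ = 15540000 N, A₂E₂ = 104200000 N, ΣAE = 119700000 N.
F₁ = P·A₁E₁/ΣAE = -43700·15540000/119700000 = -5673 N.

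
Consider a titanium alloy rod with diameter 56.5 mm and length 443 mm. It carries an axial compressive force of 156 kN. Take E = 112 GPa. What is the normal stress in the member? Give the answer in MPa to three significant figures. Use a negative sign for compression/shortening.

A = 2507 mm².
σ = N/A = -156000/2507 = -62.22 MPa.

-62.2 MPa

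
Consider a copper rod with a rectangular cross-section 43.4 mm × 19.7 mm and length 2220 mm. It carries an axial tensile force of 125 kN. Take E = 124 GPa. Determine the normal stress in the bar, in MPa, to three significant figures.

A = 855 mm².
σ = N/A = 125000/855 = 146.2 MPa.

146 MPa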